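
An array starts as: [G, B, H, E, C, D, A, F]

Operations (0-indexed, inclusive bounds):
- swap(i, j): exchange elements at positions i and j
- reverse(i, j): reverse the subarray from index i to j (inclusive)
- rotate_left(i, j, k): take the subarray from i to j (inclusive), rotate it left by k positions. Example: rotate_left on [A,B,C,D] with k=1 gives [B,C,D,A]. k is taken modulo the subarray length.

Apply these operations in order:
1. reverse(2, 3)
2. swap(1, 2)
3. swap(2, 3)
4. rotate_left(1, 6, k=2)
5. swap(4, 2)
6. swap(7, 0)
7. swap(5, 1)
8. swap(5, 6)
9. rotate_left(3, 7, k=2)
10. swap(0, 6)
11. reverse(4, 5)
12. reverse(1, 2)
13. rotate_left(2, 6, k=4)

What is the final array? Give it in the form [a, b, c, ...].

After 1 (reverse(2, 3)): [G, B, E, H, C, D, A, F]
After 2 (swap(1, 2)): [G, E, B, H, C, D, A, F]
After 3 (swap(2, 3)): [G, E, H, B, C, D, A, F]
After 4 (rotate_left(1, 6, k=2)): [G, B, C, D, A, E, H, F]
After 5 (swap(4, 2)): [G, B, A, D, C, E, H, F]
After 6 (swap(7, 0)): [F, B, A, D, C, E, H, G]
After 7 (swap(5, 1)): [F, E, A, D, C, B, H, G]
After 8 (swap(5, 6)): [F, E, A, D, C, H, B, G]
After 9 (rotate_left(3, 7, k=2)): [F, E, A, H, B, G, D, C]
After 10 (swap(0, 6)): [D, E, A, H, B, G, F, C]
After 11 (reverse(4, 5)): [D, E, A, H, G, B, F, C]
After 12 (reverse(1, 2)): [D, A, E, H, G, B, F, C]
After 13 (rotate_left(2, 6, k=4)): [D, A, F, E, H, G, B, C]

Answer: [D, A, F, E, H, G, B, C]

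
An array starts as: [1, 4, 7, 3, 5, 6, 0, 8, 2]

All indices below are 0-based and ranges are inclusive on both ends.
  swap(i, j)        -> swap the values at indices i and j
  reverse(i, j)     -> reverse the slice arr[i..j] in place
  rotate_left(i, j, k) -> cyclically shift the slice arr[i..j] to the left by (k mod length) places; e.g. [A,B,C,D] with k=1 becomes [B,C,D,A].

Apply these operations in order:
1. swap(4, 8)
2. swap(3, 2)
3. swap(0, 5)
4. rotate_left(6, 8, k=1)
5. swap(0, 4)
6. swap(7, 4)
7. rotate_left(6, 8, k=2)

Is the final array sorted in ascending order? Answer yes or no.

After 1 (swap(4, 8)): [1, 4, 7, 3, 2, 6, 0, 8, 5]
After 2 (swap(3, 2)): [1, 4, 3, 7, 2, 6, 0, 8, 5]
After 3 (swap(0, 5)): [6, 4, 3, 7, 2, 1, 0, 8, 5]
After 4 (rotate_left(6, 8, k=1)): [6, 4, 3, 7, 2, 1, 8, 5, 0]
After 5 (swap(0, 4)): [2, 4, 3, 7, 6, 1, 8, 5, 0]
After 6 (swap(7, 4)): [2, 4, 3, 7, 5, 1, 8, 6, 0]
After 7 (rotate_left(6, 8, k=2)): [2, 4, 3, 7, 5, 1, 0, 8, 6]

Answer: no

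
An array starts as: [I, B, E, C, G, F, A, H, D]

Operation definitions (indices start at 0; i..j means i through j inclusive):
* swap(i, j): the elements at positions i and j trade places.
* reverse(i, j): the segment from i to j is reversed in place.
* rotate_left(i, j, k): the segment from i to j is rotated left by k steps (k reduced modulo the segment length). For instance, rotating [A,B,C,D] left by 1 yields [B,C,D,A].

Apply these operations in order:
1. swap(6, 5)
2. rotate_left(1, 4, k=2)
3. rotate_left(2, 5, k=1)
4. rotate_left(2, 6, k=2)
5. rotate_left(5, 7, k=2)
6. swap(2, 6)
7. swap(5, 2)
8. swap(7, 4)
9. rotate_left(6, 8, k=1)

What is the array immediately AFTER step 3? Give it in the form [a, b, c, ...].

Answer: [I, C, B, E, A, G, F, H, D]

Derivation:
After 1 (swap(6, 5)): [I, B, E, C, G, A, F, H, D]
After 2 (rotate_left(1, 4, k=2)): [I, C, G, B, E, A, F, H, D]
After 3 (rotate_left(2, 5, k=1)): [I, C, B, E, A, G, F, H, D]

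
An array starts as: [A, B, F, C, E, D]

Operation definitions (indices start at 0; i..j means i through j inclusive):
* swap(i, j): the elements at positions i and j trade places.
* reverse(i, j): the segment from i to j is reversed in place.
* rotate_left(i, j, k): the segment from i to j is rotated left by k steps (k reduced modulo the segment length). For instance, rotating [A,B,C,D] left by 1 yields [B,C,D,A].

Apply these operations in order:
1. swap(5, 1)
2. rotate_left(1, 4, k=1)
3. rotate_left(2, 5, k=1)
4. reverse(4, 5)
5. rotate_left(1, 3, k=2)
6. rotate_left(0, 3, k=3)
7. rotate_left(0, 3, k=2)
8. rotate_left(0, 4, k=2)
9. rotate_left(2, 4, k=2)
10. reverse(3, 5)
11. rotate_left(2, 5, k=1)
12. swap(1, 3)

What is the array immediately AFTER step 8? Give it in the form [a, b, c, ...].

After 1 (swap(5, 1)): [A, D, F, C, E, B]
After 2 (rotate_left(1, 4, k=1)): [A, F, C, E, D, B]
After 3 (rotate_left(2, 5, k=1)): [A, F, E, D, B, C]
After 4 (reverse(4, 5)): [A, F, E, D, C, B]
After 5 (rotate_left(1, 3, k=2)): [A, D, F, E, C, B]
After 6 (rotate_left(0, 3, k=3)): [E, A, D, F, C, B]
After 7 (rotate_left(0, 3, k=2)): [D, F, E, A, C, B]
After 8 (rotate_left(0, 4, k=2)): [E, A, C, D, F, B]

Answer: [E, A, C, D, F, B]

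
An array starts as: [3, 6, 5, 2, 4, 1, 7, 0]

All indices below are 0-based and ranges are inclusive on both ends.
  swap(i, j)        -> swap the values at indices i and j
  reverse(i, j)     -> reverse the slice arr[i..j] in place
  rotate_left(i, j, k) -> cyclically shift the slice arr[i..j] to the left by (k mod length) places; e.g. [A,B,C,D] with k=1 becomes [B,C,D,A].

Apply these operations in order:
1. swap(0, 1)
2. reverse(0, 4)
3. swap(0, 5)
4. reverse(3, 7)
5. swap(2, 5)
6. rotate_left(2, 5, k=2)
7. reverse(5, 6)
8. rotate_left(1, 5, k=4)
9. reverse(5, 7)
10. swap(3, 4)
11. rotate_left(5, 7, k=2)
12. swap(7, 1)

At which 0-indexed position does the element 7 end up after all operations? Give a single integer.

After 1 (swap(0, 1)): [6, 3, 5, 2, 4, 1, 7, 0]
After 2 (reverse(0, 4)): [4, 2, 5, 3, 6, 1, 7, 0]
After 3 (swap(0, 5)): [1, 2, 5, 3, 6, 4, 7, 0]
After 4 (reverse(3, 7)): [1, 2, 5, 0, 7, 4, 6, 3]
After 5 (swap(2, 5)): [1, 2, 4, 0, 7, 5, 6, 3]
After 6 (rotate_left(2, 5, k=2)): [1, 2, 7, 5, 4, 0, 6, 3]
After 7 (reverse(5, 6)): [1, 2, 7, 5, 4, 6, 0, 3]
After 8 (rotate_left(1, 5, k=4)): [1, 6, 2, 7, 5, 4, 0, 3]
After 9 (reverse(5, 7)): [1, 6, 2, 7, 5, 3, 0, 4]
After 10 (swap(3, 4)): [1, 6, 2, 5, 7, 3, 0, 4]
After 11 (rotate_left(5, 7, k=2)): [1, 6, 2, 5, 7, 4, 3, 0]
After 12 (swap(7, 1)): [1, 0, 2, 5, 7, 4, 3, 6]

Answer: 4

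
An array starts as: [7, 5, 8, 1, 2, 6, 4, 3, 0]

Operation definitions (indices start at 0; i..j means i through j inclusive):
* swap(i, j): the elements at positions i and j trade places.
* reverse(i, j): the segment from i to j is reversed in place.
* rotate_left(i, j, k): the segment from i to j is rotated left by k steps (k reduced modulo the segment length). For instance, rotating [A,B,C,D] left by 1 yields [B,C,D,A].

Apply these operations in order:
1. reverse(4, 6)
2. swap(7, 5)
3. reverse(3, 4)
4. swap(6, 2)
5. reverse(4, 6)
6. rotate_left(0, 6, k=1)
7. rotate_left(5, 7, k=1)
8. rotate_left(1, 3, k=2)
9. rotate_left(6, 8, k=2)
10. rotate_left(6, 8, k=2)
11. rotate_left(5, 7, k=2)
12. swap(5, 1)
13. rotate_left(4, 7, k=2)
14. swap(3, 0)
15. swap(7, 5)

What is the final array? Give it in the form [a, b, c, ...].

Answer: [4, 0, 2, 5, 7, 8, 3, 1, 6]

Derivation:
After 1 (reverse(4, 6)): [7, 5, 8, 1, 4, 6, 2, 3, 0]
After 2 (swap(7, 5)): [7, 5, 8, 1, 4, 3, 2, 6, 0]
After 3 (reverse(3, 4)): [7, 5, 8, 4, 1, 3, 2, 6, 0]
After 4 (swap(6, 2)): [7, 5, 2, 4, 1, 3, 8, 6, 0]
After 5 (reverse(4, 6)): [7, 5, 2, 4, 8, 3, 1, 6, 0]
After 6 (rotate_left(0, 6, k=1)): [5, 2, 4, 8, 3, 1, 7, 6, 0]
After 7 (rotate_left(5, 7, k=1)): [5, 2, 4, 8, 3, 7, 6, 1, 0]
After 8 (rotate_left(1, 3, k=2)): [5, 8, 2, 4, 3, 7, 6, 1, 0]
After 9 (rotate_left(6, 8, k=2)): [5, 8, 2, 4, 3, 7, 0, 6, 1]
After 10 (rotate_left(6, 8, k=2)): [5, 8, 2, 4, 3, 7, 1, 0, 6]
After 11 (rotate_left(5, 7, k=2)): [5, 8, 2, 4, 3, 0, 7, 1, 6]
After 12 (swap(5, 1)): [5, 0, 2, 4, 3, 8, 7, 1, 6]
After 13 (rotate_left(4, 7, k=2)): [5, 0, 2, 4, 7, 1, 3, 8, 6]
After 14 (swap(3, 0)): [4, 0, 2, 5, 7, 1, 3, 8, 6]
After 15 (swap(7, 5)): [4, 0, 2, 5, 7, 8, 3, 1, 6]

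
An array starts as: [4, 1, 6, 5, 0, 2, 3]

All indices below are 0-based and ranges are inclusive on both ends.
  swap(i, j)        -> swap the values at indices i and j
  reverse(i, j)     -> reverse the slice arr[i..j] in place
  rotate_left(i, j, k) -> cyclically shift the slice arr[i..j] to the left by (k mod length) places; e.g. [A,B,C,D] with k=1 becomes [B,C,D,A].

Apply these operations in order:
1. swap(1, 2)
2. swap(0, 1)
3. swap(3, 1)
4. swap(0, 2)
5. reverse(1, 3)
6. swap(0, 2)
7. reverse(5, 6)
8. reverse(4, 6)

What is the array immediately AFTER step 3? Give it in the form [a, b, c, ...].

After 1 (swap(1, 2)): [4, 6, 1, 5, 0, 2, 3]
After 2 (swap(0, 1)): [6, 4, 1, 5, 0, 2, 3]
After 3 (swap(3, 1)): [6, 5, 1, 4, 0, 2, 3]

Answer: [6, 5, 1, 4, 0, 2, 3]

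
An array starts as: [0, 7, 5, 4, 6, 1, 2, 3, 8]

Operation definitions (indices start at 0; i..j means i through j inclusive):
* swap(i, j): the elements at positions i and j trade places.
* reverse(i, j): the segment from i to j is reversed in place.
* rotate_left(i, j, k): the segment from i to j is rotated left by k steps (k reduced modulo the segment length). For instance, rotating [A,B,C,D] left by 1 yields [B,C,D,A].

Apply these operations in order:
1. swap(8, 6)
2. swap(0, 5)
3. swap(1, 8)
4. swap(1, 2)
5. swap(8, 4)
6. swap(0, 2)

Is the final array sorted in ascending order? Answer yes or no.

Answer: no

Derivation:
After 1 (swap(8, 6)): [0, 7, 5, 4, 6, 1, 8, 3, 2]
After 2 (swap(0, 5)): [1, 7, 5, 4, 6, 0, 8, 3, 2]
After 3 (swap(1, 8)): [1, 2, 5, 4, 6, 0, 8, 3, 7]
After 4 (swap(1, 2)): [1, 5, 2, 4, 6, 0, 8, 3, 7]
After 5 (swap(8, 4)): [1, 5, 2, 4, 7, 0, 8, 3, 6]
After 6 (swap(0, 2)): [2, 5, 1, 4, 7, 0, 8, 3, 6]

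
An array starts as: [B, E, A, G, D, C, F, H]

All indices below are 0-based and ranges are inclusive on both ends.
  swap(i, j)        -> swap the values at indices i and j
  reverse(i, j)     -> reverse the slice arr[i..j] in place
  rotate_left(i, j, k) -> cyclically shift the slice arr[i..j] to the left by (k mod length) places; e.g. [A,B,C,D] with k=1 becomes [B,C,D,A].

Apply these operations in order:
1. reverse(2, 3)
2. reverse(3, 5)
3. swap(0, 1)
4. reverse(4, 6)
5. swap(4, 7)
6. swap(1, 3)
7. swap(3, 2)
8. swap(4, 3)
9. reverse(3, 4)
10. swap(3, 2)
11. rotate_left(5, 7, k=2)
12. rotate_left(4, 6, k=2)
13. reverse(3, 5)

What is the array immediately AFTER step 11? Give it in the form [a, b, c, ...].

Answer: [E, C, G, B, H, F, A, D]

Derivation:
After 1 (reverse(2, 3)): [B, E, G, A, D, C, F, H]
After 2 (reverse(3, 5)): [B, E, G, C, D, A, F, H]
After 3 (swap(0, 1)): [E, B, G, C, D, A, F, H]
After 4 (reverse(4, 6)): [E, B, G, C, F, A, D, H]
After 5 (swap(4, 7)): [E, B, G, C, H, A, D, F]
After 6 (swap(1, 3)): [E, C, G, B, H, A, D, F]
After 7 (swap(3, 2)): [E, C, B, G, H, A, D, F]
After 8 (swap(4, 3)): [E, C, B, H, G, A, D, F]
After 9 (reverse(3, 4)): [E, C, B, G, H, A, D, F]
After 10 (swap(3, 2)): [E, C, G, B, H, A, D, F]
After 11 (rotate_left(5, 7, k=2)): [E, C, G, B, H, F, A, D]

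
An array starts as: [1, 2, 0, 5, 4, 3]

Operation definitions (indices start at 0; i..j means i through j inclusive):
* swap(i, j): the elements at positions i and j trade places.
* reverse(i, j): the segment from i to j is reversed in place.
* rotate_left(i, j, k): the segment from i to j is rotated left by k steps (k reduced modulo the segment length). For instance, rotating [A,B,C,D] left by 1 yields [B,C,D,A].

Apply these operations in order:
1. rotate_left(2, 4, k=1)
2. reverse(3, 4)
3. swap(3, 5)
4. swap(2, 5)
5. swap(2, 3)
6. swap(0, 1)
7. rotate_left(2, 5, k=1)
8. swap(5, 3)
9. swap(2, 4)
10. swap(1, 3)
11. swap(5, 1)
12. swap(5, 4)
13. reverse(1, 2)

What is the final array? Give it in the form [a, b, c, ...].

Answer: [2, 5, 4, 1, 3, 0]

Derivation:
After 1 (rotate_left(2, 4, k=1)): [1, 2, 5, 4, 0, 3]
After 2 (reverse(3, 4)): [1, 2, 5, 0, 4, 3]
After 3 (swap(3, 5)): [1, 2, 5, 3, 4, 0]
After 4 (swap(2, 5)): [1, 2, 0, 3, 4, 5]
After 5 (swap(2, 3)): [1, 2, 3, 0, 4, 5]
After 6 (swap(0, 1)): [2, 1, 3, 0, 4, 5]
After 7 (rotate_left(2, 5, k=1)): [2, 1, 0, 4, 5, 3]
After 8 (swap(5, 3)): [2, 1, 0, 3, 5, 4]
After 9 (swap(2, 4)): [2, 1, 5, 3, 0, 4]
After 10 (swap(1, 3)): [2, 3, 5, 1, 0, 4]
After 11 (swap(5, 1)): [2, 4, 5, 1, 0, 3]
After 12 (swap(5, 4)): [2, 4, 5, 1, 3, 0]
After 13 (reverse(1, 2)): [2, 5, 4, 1, 3, 0]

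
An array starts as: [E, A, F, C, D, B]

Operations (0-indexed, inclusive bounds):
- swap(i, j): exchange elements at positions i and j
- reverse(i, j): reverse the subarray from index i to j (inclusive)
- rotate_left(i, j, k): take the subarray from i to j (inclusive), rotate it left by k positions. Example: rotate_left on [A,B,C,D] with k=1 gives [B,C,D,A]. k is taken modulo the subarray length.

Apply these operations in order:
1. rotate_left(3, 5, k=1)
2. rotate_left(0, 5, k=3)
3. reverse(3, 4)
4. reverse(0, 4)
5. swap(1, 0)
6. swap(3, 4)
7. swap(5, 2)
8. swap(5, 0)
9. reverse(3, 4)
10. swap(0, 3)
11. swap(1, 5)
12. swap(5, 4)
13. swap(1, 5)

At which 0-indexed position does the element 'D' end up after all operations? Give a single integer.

After 1 (rotate_left(3, 5, k=1)): [E, A, F, D, B, C]
After 2 (rotate_left(0, 5, k=3)): [D, B, C, E, A, F]
After 3 (reverse(3, 4)): [D, B, C, A, E, F]
After 4 (reverse(0, 4)): [E, A, C, B, D, F]
After 5 (swap(1, 0)): [A, E, C, B, D, F]
After 6 (swap(3, 4)): [A, E, C, D, B, F]
After 7 (swap(5, 2)): [A, E, F, D, B, C]
After 8 (swap(5, 0)): [C, E, F, D, B, A]
After 9 (reverse(3, 4)): [C, E, F, B, D, A]
After 10 (swap(0, 3)): [B, E, F, C, D, A]
After 11 (swap(1, 5)): [B, A, F, C, D, E]
After 12 (swap(5, 4)): [B, A, F, C, E, D]
After 13 (swap(1, 5)): [B, D, F, C, E, A]

Answer: 1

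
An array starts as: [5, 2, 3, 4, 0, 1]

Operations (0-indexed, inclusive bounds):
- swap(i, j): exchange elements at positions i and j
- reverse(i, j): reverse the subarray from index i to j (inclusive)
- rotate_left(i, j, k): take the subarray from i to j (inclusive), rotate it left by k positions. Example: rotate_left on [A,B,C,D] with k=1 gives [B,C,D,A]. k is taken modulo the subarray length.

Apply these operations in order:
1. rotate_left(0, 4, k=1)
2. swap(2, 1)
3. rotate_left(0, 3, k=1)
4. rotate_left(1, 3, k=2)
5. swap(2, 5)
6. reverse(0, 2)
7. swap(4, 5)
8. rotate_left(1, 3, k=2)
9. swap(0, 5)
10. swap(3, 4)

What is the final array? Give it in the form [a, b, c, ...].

Answer: [5, 0, 2, 3, 4, 1]

Derivation:
After 1 (rotate_left(0, 4, k=1)): [2, 3, 4, 0, 5, 1]
After 2 (swap(2, 1)): [2, 4, 3, 0, 5, 1]
After 3 (rotate_left(0, 3, k=1)): [4, 3, 0, 2, 5, 1]
After 4 (rotate_left(1, 3, k=2)): [4, 2, 3, 0, 5, 1]
After 5 (swap(2, 5)): [4, 2, 1, 0, 5, 3]
After 6 (reverse(0, 2)): [1, 2, 4, 0, 5, 3]
After 7 (swap(4, 5)): [1, 2, 4, 0, 3, 5]
After 8 (rotate_left(1, 3, k=2)): [1, 0, 2, 4, 3, 5]
After 9 (swap(0, 5)): [5, 0, 2, 4, 3, 1]
After 10 (swap(3, 4)): [5, 0, 2, 3, 4, 1]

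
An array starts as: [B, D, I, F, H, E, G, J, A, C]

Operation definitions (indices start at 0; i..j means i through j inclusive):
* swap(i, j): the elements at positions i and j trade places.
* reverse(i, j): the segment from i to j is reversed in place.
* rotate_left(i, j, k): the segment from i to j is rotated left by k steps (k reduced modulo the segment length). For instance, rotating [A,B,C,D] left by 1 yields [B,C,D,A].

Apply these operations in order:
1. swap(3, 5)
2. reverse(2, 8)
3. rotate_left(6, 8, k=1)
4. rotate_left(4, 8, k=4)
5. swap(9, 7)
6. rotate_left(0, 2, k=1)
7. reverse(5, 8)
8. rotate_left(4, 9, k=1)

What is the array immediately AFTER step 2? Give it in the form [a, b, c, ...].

Answer: [B, D, A, J, G, F, H, E, I, C]

Derivation:
After 1 (swap(3, 5)): [B, D, I, E, H, F, G, J, A, C]
After 2 (reverse(2, 8)): [B, D, A, J, G, F, H, E, I, C]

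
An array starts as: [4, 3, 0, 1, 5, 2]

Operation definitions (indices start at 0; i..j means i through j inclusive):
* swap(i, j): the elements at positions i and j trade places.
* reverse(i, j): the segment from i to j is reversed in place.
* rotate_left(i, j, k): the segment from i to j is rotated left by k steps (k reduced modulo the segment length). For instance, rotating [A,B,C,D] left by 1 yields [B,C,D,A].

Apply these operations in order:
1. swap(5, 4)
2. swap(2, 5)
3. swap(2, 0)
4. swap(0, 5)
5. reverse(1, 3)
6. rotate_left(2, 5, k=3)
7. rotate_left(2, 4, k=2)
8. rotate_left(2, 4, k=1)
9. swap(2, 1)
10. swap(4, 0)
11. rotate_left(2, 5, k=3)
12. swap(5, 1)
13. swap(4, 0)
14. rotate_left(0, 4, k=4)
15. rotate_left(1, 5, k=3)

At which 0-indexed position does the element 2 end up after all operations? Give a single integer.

Answer: 5

Derivation:
After 1 (swap(5, 4)): [4, 3, 0, 1, 2, 5]
After 2 (swap(2, 5)): [4, 3, 5, 1, 2, 0]
After 3 (swap(2, 0)): [5, 3, 4, 1, 2, 0]
After 4 (swap(0, 5)): [0, 3, 4, 1, 2, 5]
After 5 (reverse(1, 3)): [0, 1, 4, 3, 2, 5]
After 6 (rotate_left(2, 5, k=3)): [0, 1, 5, 4, 3, 2]
After 7 (rotate_left(2, 4, k=2)): [0, 1, 3, 5, 4, 2]
After 8 (rotate_left(2, 4, k=1)): [0, 1, 5, 4, 3, 2]
After 9 (swap(2, 1)): [0, 5, 1, 4, 3, 2]
After 10 (swap(4, 0)): [3, 5, 1, 4, 0, 2]
After 11 (rotate_left(2, 5, k=3)): [3, 5, 2, 1, 4, 0]
After 12 (swap(5, 1)): [3, 0, 2, 1, 4, 5]
After 13 (swap(4, 0)): [4, 0, 2, 1, 3, 5]
After 14 (rotate_left(0, 4, k=4)): [3, 4, 0, 2, 1, 5]
After 15 (rotate_left(1, 5, k=3)): [3, 1, 5, 4, 0, 2]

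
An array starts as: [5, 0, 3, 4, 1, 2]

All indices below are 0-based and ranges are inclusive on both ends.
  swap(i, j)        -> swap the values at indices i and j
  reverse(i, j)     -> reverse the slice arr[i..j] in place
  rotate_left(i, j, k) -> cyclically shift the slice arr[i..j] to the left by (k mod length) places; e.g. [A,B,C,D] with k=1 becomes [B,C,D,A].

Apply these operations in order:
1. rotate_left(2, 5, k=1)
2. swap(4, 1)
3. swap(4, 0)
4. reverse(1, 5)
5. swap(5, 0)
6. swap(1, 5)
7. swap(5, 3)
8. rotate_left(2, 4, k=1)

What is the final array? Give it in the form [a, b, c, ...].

Answer: [2, 0, 3, 4, 5, 1]

Derivation:
After 1 (rotate_left(2, 5, k=1)): [5, 0, 4, 1, 2, 3]
After 2 (swap(4, 1)): [5, 2, 4, 1, 0, 3]
After 3 (swap(4, 0)): [0, 2, 4, 1, 5, 3]
After 4 (reverse(1, 5)): [0, 3, 5, 1, 4, 2]
After 5 (swap(5, 0)): [2, 3, 5, 1, 4, 0]
After 6 (swap(1, 5)): [2, 0, 5, 1, 4, 3]
After 7 (swap(5, 3)): [2, 0, 5, 3, 4, 1]
After 8 (rotate_left(2, 4, k=1)): [2, 0, 3, 4, 5, 1]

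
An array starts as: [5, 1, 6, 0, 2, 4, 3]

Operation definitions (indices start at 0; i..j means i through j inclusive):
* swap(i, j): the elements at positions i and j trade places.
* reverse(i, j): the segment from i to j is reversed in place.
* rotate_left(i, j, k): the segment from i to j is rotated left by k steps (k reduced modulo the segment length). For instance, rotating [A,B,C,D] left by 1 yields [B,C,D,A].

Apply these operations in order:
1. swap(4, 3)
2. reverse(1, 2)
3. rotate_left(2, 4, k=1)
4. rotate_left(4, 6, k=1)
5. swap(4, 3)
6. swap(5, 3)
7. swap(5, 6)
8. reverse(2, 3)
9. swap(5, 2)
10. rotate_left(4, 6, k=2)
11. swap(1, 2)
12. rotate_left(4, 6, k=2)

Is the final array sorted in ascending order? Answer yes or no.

Answer: no

Derivation:
After 1 (swap(4, 3)): [5, 1, 6, 2, 0, 4, 3]
After 2 (reverse(1, 2)): [5, 6, 1, 2, 0, 4, 3]
After 3 (rotate_left(2, 4, k=1)): [5, 6, 2, 0, 1, 4, 3]
After 4 (rotate_left(4, 6, k=1)): [5, 6, 2, 0, 4, 3, 1]
After 5 (swap(4, 3)): [5, 6, 2, 4, 0, 3, 1]
After 6 (swap(5, 3)): [5, 6, 2, 3, 0, 4, 1]
After 7 (swap(5, 6)): [5, 6, 2, 3, 0, 1, 4]
After 8 (reverse(2, 3)): [5, 6, 3, 2, 0, 1, 4]
After 9 (swap(5, 2)): [5, 6, 1, 2, 0, 3, 4]
After 10 (rotate_left(4, 6, k=2)): [5, 6, 1, 2, 4, 0, 3]
After 11 (swap(1, 2)): [5, 1, 6, 2, 4, 0, 3]
After 12 (rotate_left(4, 6, k=2)): [5, 1, 6, 2, 3, 4, 0]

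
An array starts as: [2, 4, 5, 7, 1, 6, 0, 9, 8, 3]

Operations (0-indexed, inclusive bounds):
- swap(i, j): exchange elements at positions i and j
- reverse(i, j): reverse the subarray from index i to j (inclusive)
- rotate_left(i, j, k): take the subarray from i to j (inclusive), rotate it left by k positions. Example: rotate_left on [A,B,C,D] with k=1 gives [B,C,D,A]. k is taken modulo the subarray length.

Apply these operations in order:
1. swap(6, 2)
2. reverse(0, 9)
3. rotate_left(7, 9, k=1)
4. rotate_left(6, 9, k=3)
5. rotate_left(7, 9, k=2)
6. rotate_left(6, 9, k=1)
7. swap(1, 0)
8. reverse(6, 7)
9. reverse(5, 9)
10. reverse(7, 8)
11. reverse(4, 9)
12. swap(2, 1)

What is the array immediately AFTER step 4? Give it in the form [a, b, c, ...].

After 1 (swap(6, 2)): [2, 4, 0, 7, 1, 6, 5, 9, 8, 3]
After 2 (reverse(0, 9)): [3, 8, 9, 5, 6, 1, 7, 0, 4, 2]
After 3 (rotate_left(7, 9, k=1)): [3, 8, 9, 5, 6, 1, 7, 4, 2, 0]
After 4 (rotate_left(6, 9, k=3)): [3, 8, 9, 5, 6, 1, 0, 7, 4, 2]

Answer: [3, 8, 9, 5, 6, 1, 0, 7, 4, 2]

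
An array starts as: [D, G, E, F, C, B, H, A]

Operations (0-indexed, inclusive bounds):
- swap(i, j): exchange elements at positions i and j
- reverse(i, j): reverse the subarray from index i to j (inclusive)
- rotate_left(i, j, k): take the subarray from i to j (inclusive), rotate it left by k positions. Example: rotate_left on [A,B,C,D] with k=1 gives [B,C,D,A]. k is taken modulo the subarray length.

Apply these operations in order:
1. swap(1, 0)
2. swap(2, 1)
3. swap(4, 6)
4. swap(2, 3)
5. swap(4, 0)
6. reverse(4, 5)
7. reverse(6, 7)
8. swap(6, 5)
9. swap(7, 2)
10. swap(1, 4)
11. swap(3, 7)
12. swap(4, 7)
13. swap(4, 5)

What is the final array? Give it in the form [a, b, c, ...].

Answer: [H, B, C, F, A, D, G, E]

Derivation:
After 1 (swap(1, 0)): [G, D, E, F, C, B, H, A]
After 2 (swap(2, 1)): [G, E, D, F, C, B, H, A]
After 3 (swap(4, 6)): [G, E, D, F, H, B, C, A]
After 4 (swap(2, 3)): [G, E, F, D, H, B, C, A]
After 5 (swap(4, 0)): [H, E, F, D, G, B, C, A]
After 6 (reverse(4, 5)): [H, E, F, D, B, G, C, A]
After 7 (reverse(6, 7)): [H, E, F, D, B, G, A, C]
After 8 (swap(6, 5)): [H, E, F, D, B, A, G, C]
After 9 (swap(7, 2)): [H, E, C, D, B, A, G, F]
After 10 (swap(1, 4)): [H, B, C, D, E, A, G, F]
After 11 (swap(3, 7)): [H, B, C, F, E, A, G, D]
After 12 (swap(4, 7)): [H, B, C, F, D, A, G, E]
After 13 (swap(4, 5)): [H, B, C, F, A, D, G, E]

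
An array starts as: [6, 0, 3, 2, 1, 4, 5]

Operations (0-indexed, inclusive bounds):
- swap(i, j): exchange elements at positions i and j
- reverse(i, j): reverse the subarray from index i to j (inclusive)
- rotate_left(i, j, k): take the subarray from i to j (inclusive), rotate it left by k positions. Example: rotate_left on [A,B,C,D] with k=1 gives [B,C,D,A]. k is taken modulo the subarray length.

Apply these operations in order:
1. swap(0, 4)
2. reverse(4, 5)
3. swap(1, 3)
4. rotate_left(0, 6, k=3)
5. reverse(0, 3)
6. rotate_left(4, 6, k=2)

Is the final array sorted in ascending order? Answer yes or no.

After 1 (swap(0, 4)): [1, 0, 3, 2, 6, 4, 5]
After 2 (reverse(4, 5)): [1, 0, 3, 2, 4, 6, 5]
After 3 (swap(1, 3)): [1, 2, 3, 0, 4, 6, 5]
After 4 (rotate_left(0, 6, k=3)): [0, 4, 6, 5, 1, 2, 3]
After 5 (reverse(0, 3)): [5, 6, 4, 0, 1, 2, 3]
After 6 (rotate_left(4, 6, k=2)): [5, 6, 4, 0, 3, 1, 2]

Answer: no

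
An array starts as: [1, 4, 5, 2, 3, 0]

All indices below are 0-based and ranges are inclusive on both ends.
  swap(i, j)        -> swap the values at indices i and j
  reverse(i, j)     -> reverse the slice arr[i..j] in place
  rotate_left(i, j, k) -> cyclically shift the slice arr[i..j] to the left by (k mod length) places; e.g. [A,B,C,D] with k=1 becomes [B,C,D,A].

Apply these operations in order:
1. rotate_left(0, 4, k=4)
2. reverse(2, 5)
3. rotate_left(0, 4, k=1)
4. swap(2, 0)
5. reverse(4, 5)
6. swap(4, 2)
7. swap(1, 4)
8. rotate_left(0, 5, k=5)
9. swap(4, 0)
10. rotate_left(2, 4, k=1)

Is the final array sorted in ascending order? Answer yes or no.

After 1 (rotate_left(0, 4, k=4)): [3, 1, 4, 5, 2, 0]
After 2 (reverse(2, 5)): [3, 1, 0, 2, 5, 4]
After 3 (rotate_left(0, 4, k=1)): [1, 0, 2, 5, 3, 4]
After 4 (swap(2, 0)): [2, 0, 1, 5, 3, 4]
After 5 (reverse(4, 5)): [2, 0, 1, 5, 4, 3]
After 6 (swap(4, 2)): [2, 0, 4, 5, 1, 3]
After 7 (swap(1, 4)): [2, 1, 4, 5, 0, 3]
After 8 (rotate_left(0, 5, k=5)): [3, 2, 1, 4, 5, 0]
After 9 (swap(4, 0)): [5, 2, 1, 4, 3, 0]
After 10 (rotate_left(2, 4, k=1)): [5, 2, 4, 3, 1, 0]

Answer: no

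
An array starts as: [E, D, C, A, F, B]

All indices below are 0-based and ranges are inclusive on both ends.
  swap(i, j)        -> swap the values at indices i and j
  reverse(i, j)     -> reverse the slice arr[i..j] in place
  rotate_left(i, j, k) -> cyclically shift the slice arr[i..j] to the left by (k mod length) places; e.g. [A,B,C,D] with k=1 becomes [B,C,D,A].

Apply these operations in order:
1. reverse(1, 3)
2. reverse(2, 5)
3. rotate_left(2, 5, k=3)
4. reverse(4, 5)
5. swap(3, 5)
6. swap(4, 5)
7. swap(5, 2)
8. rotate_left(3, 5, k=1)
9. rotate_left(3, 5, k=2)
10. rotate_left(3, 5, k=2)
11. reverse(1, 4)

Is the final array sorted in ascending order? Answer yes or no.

Answer: no

Derivation:
After 1 (reverse(1, 3)): [E, A, C, D, F, B]
After 2 (reverse(2, 5)): [E, A, B, F, D, C]
After 3 (rotate_left(2, 5, k=3)): [E, A, C, B, F, D]
After 4 (reverse(4, 5)): [E, A, C, B, D, F]
After 5 (swap(3, 5)): [E, A, C, F, D, B]
After 6 (swap(4, 5)): [E, A, C, F, B, D]
After 7 (swap(5, 2)): [E, A, D, F, B, C]
After 8 (rotate_left(3, 5, k=1)): [E, A, D, B, C, F]
After 9 (rotate_left(3, 5, k=2)): [E, A, D, F, B, C]
After 10 (rotate_left(3, 5, k=2)): [E, A, D, C, F, B]
After 11 (reverse(1, 4)): [E, F, C, D, A, B]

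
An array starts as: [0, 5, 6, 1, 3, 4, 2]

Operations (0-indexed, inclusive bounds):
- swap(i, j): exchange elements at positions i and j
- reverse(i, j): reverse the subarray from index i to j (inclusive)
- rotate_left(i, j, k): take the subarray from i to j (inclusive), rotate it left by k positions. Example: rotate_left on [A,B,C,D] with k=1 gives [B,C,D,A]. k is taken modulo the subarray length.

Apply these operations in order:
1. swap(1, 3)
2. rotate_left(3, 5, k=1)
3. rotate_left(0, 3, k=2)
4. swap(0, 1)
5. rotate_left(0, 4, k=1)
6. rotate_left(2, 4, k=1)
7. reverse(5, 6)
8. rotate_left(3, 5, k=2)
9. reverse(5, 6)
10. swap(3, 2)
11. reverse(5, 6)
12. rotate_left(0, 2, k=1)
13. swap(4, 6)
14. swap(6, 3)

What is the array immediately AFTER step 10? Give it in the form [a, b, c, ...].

Answer: [6, 0, 2, 4, 3, 5, 1]

Derivation:
After 1 (swap(1, 3)): [0, 1, 6, 5, 3, 4, 2]
After 2 (rotate_left(3, 5, k=1)): [0, 1, 6, 3, 4, 5, 2]
After 3 (rotate_left(0, 3, k=2)): [6, 3, 0, 1, 4, 5, 2]
After 4 (swap(0, 1)): [3, 6, 0, 1, 4, 5, 2]
After 5 (rotate_left(0, 4, k=1)): [6, 0, 1, 4, 3, 5, 2]
After 6 (rotate_left(2, 4, k=1)): [6, 0, 4, 3, 1, 5, 2]
After 7 (reverse(5, 6)): [6, 0, 4, 3, 1, 2, 5]
After 8 (rotate_left(3, 5, k=2)): [6, 0, 4, 2, 3, 1, 5]
After 9 (reverse(5, 6)): [6, 0, 4, 2, 3, 5, 1]
After 10 (swap(3, 2)): [6, 0, 2, 4, 3, 5, 1]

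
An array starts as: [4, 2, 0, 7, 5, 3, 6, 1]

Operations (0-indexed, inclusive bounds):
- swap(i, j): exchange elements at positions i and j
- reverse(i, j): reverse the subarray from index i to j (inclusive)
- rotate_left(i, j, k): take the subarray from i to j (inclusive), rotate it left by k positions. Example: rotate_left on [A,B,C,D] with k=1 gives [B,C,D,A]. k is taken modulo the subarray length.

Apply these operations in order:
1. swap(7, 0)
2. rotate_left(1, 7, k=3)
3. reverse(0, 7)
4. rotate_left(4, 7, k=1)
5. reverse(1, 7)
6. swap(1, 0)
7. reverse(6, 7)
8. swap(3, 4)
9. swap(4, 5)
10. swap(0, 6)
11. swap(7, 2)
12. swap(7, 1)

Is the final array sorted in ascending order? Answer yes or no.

Answer: yes

Derivation:
After 1 (swap(7, 0)): [1, 2, 0, 7, 5, 3, 6, 4]
After 2 (rotate_left(1, 7, k=3)): [1, 5, 3, 6, 4, 2, 0, 7]
After 3 (reverse(0, 7)): [7, 0, 2, 4, 6, 3, 5, 1]
After 4 (rotate_left(4, 7, k=1)): [7, 0, 2, 4, 3, 5, 1, 6]
After 5 (reverse(1, 7)): [7, 6, 1, 5, 3, 4, 2, 0]
After 6 (swap(1, 0)): [6, 7, 1, 5, 3, 4, 2, 0]
After 7 (reverse(6, 7)): [6, 7, 1, 5, 3, 4, 0, 2]
After 8 (swap(3, 4)): [6, 7, 1, 3, 5, 4, 0, 2]
After 9 (swap(4, 5)): [6, 7, 1, 3, 4, 5, 0, 2]
After 10 (swap(0, 6)): [0, 7, 1, 3, 4, 5, 6, 2]
After 11 (swap(7, 2)): [0, 7, 2, 3, 4, 5, 6, 1]
After 12 (swap(7, 1)): [0, 1, 2, 3, 4, 5, 6, 7]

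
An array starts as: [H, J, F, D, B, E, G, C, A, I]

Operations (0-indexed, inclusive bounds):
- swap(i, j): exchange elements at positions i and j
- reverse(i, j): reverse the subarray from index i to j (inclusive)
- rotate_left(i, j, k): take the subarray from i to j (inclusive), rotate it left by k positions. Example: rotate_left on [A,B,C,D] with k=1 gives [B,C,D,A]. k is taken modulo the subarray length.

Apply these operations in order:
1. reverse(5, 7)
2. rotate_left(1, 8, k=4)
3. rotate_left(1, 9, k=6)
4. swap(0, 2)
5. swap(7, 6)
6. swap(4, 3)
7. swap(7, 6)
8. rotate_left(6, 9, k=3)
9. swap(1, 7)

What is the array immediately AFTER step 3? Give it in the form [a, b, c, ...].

After 1 (reverse(5, 7)): [H, J, F, D, B, C, G, E, A, I]
After 2 (rotate_left(1, 8, k=4)): [H, C, G, E, A, J, F, D, B, I]
After 3 (rotate_left(1, 9, k=6)): [H, D, B, I, C, G, E, A, J, F]

Answer: [H, D, B, I, C, G, E, A, J, F]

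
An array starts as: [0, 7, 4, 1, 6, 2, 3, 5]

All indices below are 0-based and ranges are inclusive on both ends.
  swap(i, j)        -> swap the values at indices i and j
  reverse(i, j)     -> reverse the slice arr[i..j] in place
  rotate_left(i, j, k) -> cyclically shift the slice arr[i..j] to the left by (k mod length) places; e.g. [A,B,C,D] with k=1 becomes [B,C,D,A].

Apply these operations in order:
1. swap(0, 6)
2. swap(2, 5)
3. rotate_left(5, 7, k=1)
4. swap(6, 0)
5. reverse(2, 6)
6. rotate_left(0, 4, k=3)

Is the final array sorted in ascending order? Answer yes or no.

Answer: no

Derivation:
After 1 (swap(0, 6)): [3, 7, 4, 1, 6, 2, 0, 5]
After 2 (swap(2, 5)): [3, 7, 2, 1, 6, 4, 0, 5]
After 3 (rotate_left(5, 7, k=1)): [3, 7, 2, 1, 6, 0, 5, 4]
After 4 (swap(6, 0)): [5, 7, 2, 1, 6, 0, 3, 4]
After 5 (reverse(2, 6)): [5, 7, 3, 0, 6, 1, 2, 4]
After 6 (rotate_left(0, 4, k=3)): [0, 6, 5, 7, 3, 1, 2, 4]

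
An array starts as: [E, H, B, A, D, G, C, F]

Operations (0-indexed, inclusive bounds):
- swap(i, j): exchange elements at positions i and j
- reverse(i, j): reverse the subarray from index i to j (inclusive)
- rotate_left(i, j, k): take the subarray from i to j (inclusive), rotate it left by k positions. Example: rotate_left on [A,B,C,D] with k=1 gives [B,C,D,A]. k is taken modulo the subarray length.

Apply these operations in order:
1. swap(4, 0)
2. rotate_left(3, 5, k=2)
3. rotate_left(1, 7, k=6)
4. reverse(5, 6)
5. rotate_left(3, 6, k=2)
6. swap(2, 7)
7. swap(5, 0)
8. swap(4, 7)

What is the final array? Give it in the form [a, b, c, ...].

After 1 (swap(4, 0)): [D, H, B, A, E, G, C, F]
After 2 (rotate_left(3, 5, k=2)): [D, H, B, G, A, E, C, F]
After 3 (rotate_left(1, 7, k=6)): [D, F, H, B, G, A, E, C]
After 4 (reverse(5, 6)): [D, F, H, B, G, E, A, C]
After 5 (rotate_left(3, 6, k=2)): [D, F, H, E, A, B, G, C]
After 6 (swap(2, 7)): [D, F, C, E, A, B, G, H]
After 7 (swap(5, 0)): [B, F, C, E, A, D, G, H]
After 8 (swap(4, 7)): [B, F, C, E, H, D, G, A]

Answer: [B, F, C, E, H, D, G, A]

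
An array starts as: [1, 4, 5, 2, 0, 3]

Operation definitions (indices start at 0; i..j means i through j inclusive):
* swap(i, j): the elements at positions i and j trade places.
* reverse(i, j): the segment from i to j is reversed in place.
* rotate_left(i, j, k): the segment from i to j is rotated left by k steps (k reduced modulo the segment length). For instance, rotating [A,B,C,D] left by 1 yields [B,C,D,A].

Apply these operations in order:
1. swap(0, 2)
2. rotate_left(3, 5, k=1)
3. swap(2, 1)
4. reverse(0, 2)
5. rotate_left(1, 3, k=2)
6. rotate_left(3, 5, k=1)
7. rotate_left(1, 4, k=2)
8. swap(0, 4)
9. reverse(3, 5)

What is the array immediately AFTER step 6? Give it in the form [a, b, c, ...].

After 1 (swap(0, 2)): [5, 4, 1, 2, 0, 3]
After 2 (rotate_left(3, 5, k=1)): [5, 4, 1, 0, 3, 2]
After 3 (swap(2, 1)): [5, 1, 4, 0, 3, 2]
After 4 (reverse(0, 2)): [4, 1, 5, 0, 3, 2]
After 5 (rotate_left(1, 3, k=2)): [4, 0, 1, 5, 3, 2]
After 6 (rotate_left(3, 5, k=1)): [4, 0, 1, 3, 2, 5]

Answer: [4, 0, 1, 3, 2, 5]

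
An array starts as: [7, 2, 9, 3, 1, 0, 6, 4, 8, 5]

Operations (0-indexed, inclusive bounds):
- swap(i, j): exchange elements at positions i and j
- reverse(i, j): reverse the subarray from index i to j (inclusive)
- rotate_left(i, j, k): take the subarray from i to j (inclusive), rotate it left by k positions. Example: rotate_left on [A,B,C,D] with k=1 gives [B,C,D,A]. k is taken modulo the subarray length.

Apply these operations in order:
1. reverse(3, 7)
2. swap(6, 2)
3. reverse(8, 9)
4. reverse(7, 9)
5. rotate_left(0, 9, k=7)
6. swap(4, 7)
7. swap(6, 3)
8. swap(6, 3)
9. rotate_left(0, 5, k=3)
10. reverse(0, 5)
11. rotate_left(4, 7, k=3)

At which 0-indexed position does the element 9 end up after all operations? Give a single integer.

Answer: 9

Derivation:
After 1 (reverse(3, 7)): [7, 2, 9, 4, 6, 0, 1, 3, 8, 5]
After 2 (swap(6, 2)): [7, 2, 1, 4, 6, 0, 9, 3, 8, 5]
After 3 (reverse(8, 9)): [7, 2, 1, 4, 6, 0, 9, 3, 5, 8]
After 4 (reverse(7, 9)): [7, 2, 1, 4, 6, 0, 9, 8, 5, 3]
After 5 (rotate_left(0, 9, k=7)): [8, 5, 3, 7, 2, 1, 4, 6, 0, 9]
After 6 (swap(4, 7)): [8, 5, 3, 7, 6, 1, 4, 2, 0, 9]
After 7 (swap(6, 3)): [8, 5, 3, 4, 6, 1, 7, 2, 0, 9]
After 8 (swap(6, 3)): [8, 5, 3, 7, 6, 1, 4, 2, 0, 9]
After 9 (rotate_left(0, 5, k=3)): [7, 6, 1, 8, 5, 3, 4, 2, 0, 9]
After 10 (reverse(0, 5)): [3, 5, 8, 1, 6, 7, 4, 2, 0, 9]
After 11 (rotate_left(4, 7, k=3)): [3, 5, 8, 1, 2, 6, 7, 4, 0, 9]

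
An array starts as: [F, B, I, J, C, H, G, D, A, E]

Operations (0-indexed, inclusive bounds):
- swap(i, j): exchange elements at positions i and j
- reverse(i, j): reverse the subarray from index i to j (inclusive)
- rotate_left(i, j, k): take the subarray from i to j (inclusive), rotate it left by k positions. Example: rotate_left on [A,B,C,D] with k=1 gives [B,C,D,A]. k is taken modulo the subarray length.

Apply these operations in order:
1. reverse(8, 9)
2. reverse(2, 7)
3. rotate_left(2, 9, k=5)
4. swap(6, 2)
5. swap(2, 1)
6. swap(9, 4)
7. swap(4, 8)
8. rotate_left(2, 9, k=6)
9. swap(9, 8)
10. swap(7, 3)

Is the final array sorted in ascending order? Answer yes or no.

After 1 (reverse(8, 9)): [F, B, I, J, C, H, G, D, E, A]
After 2 (reverse(2, 7)): [F, B, D, G, H, C, J, I, E, A]
After 3 (rotate_left(2, 9, k=5)): [F, B, I, E, A, D, G, H, C, J]
After 4 (swap(6, 2)): [F, B, G, E, A, D, I, H, C, J]
After 5 (swap(2, 1)): [F, G, B, E, A, D, I, H, C, J]
After 6 (swap(9, 4)): [F, G, B, E, J, D, I, H, C, A]
After 7 (swap(4, 8)): [F, G, B, E, C, D, I, H, J, A]
After 8 (rotate_left(2, 9, k=6)): [F, G, J, A, B, E, C, D, I, H]
After 9 (swap(9, 8)): [F, G, J, A, B, E, C, D, H, I]
After 10 (swap(7, 3)): [F, G, J, D, B, E, C, A, H, I]

Answer: no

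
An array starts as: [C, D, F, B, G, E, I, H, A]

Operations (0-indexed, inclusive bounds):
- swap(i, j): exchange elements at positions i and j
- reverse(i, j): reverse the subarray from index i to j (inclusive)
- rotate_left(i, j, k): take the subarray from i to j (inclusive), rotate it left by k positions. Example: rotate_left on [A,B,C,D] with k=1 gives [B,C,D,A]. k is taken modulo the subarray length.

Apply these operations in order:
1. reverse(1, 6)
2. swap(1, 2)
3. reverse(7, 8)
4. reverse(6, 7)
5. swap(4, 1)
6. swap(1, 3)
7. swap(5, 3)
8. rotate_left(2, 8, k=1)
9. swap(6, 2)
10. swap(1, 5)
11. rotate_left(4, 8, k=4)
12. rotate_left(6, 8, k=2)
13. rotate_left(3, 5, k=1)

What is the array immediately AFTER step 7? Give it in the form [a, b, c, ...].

After 1 (reverse(1, 6)): [C, I, E, G, B, F, D, H, A]
After 2 (swap(1, 2)): [C, E, I, G, B, F, D, H, A]
After 3 (reverse(7, 8)): [C, E, I, G, B, F, D, A, H]
After 4 (reverse(6, 7)): [C, E, I, G, B, F, A, D, H]
After 5 (swap(4, 1)): [C, B, I, G, E, F, A, D, H]
After 6 (swap(1, 3)): [C, G, I, B, E, F, A, D, H]
After 7 (swap(5, 3)): [C, G, I, F, E, B, A, D, H]

Answer: [C, G, I, F, E, B, A, D, H]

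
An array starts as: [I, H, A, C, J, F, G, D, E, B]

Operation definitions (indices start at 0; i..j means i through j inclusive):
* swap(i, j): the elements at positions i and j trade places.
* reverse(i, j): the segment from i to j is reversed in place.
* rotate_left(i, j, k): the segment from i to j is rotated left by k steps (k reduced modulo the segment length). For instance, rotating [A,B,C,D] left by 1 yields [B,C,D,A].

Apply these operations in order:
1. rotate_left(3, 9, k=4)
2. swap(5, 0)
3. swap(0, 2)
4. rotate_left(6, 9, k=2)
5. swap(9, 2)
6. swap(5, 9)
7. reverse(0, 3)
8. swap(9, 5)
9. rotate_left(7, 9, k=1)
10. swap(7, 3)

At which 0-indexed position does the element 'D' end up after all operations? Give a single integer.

Answer: 0

Derivation:
After 1 (rotate_left(3, 9, k=4)): [I, H, A, D, E, B, C, J, F, G]
After 2 (swap(5, 0)): [B, H, A, D, E, I, C, J, F, G]
After 3 (swap(0, 2)): [A, H, B, D, E, I, C, J, F, G]
After 4 (rotate_left(6, 9, k=2)): [A, H, B, D, E, I, F, G, C, J]
After 5 (swap(9, 2)): [A, H, J, D, E, I, F, G, C, B]
After 6 (swap(5, 9)): [A, H, J, D, E, B, F, G, C, I]
After 7 (reverse(0, 3)): [D, J, H, A, E, B, F, G, C, I]
After 8 (swap(9, 5)): [D, J, H, A, E, I, F, G, C, B]
After 9 (rotate_left(7, 9, k=1)): [D, J, H, A, E, I, F, C, B, G]
After 10 (swap(7, 3)): [D, J, H, C, E, I, F, A, B, G]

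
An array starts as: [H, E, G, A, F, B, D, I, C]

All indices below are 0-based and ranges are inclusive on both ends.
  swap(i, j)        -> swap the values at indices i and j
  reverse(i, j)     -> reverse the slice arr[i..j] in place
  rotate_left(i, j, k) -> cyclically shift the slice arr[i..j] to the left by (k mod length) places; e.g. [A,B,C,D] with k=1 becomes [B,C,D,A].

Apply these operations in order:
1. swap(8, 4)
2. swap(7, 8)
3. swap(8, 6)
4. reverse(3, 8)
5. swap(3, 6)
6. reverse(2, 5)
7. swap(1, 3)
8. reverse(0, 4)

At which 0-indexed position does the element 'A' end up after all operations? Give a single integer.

Answer: 8

Derivation:
After 1 (swap(8, 4)): [H, E, G, A, C, B, D, I, F]
After 2 (swap(7, 8)): [H, E, G, A, C, B, D, F, I]
After 3 (swap(8, 6)): [H, E, G, A, C, B, I, F, D]
After 4 (reverse(3, 8)): [H, E, G, D, F, I, B, C, A]
After 5 (swap(3, 6)): [H, E, G, B, F, I, D, C, A]
After 6 (reverse(2, 5)): [H, E, I, F, B, G, D, C, A]
After 7 (swap(1, 3)): [H, F, I, E, B, G, D, C, A]
After 8 (reverse(0, 4)): [B, E, I, F, H, G, D, C, A]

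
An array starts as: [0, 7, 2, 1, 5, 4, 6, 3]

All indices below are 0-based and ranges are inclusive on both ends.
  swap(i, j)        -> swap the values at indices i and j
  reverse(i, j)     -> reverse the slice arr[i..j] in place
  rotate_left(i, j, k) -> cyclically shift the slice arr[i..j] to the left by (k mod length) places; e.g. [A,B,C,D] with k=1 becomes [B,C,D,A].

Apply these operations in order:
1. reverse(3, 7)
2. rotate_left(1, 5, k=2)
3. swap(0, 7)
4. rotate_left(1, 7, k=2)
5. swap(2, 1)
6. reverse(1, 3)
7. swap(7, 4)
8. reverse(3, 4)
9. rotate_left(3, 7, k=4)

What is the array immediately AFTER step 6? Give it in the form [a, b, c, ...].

After 1 (reverse(3, 7)): [0, 7, 2, 3, 6, 4, 5, 1]
After 2 (rotate_left(1, 5, k=2)): [0, 3, 6, 4, 7, 2, 5, 1]
After 3 (swap(0, 7)): [1, 3, 6, 4, 7, 2, 5, 0]
After 4 (rotate_left(1, 7, k=2)): [1, 4, 7, 2, 5, 0, 3, 6]
After 5 (swap(2, 1)): [1, 7, 4, 2, 5, 0, 3, 6]
After 6 (reverse(1, 3)): [1, 2, 4, 7, 5, 0, 3, 6]

Answer: [1, 2, 4, 7, 5, 0, 3, 6]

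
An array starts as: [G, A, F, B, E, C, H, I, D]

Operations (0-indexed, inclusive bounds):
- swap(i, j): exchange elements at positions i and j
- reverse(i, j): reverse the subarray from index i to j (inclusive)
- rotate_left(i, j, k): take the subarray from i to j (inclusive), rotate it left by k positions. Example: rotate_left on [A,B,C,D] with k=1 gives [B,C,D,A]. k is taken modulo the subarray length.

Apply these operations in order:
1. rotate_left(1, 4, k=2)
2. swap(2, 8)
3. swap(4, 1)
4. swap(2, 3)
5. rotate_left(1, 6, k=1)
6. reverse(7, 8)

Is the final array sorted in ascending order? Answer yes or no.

After 1 (rotate_left(1, 4, k=2)): [G, B, E, A, F, C, H, I, D]
After 2 (swap(2, 8)): [G, B, D, A, F, C, H, I, E]
After 3 (swap(4, 1)): [G, F, D, A, B, C, H, I, E]
After 4 (swap(2, 3)): [G, F, A, D, B, C, H, I, E]
After 5 (rotate_left(1, 6, k=1)): [G, A, D, B, C, H, F, I, E]
After 6 (reverse(7, 8)): [G, A, D, B, C, H, F, E, I]

Answer: no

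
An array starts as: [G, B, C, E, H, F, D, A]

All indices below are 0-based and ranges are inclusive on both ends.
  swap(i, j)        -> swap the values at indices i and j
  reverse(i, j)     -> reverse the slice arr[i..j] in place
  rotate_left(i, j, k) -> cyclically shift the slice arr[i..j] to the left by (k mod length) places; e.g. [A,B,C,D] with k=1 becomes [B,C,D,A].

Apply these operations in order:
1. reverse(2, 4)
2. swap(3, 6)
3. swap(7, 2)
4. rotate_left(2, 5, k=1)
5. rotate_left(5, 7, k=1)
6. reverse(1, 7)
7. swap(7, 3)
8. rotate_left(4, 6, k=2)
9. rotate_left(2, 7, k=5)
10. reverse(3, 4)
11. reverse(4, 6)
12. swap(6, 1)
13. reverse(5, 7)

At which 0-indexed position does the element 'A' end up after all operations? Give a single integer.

Answer: 6

Derivation:
After 1 (reverse(2, 4)): [G, B, H, E, C, F, D, A]
After 2 (swap(3, 6)): [G, B, H, D, C, F, E, A]
After 3 (swap(7, 2)): [G, B, A, D, C, F, E, H]
After 4 (rotate_left(2, 5, k=1)): [G, B, D, C, F, A, E, H]
After 5 (rotate_left(5, 7, k=1)): [G, B, D, C, F, E, H, A]
After 6 (reverse(1, 7)): [G, A, H, E, F, C, D, B]
After 7 (swap(7, 3)): [G, A, H, B, F, C, D, E]
After 8 (rotate_left(4, 6, k=2)): [G, A, H, B, D, F, C, E]
After 9 (rotate_left(2, 7, k=5)): [G, A, E, H, B, D, F, C]
After 10 (reverse(3, 4)): [G, A, E, B, H, D, F, C]
After 11 (reverse(4, 6)): [G, A, E, B, F, D, H, C]
After 12 (swap(6, 1)): [G, H, E, B, F, D, A, C]
After 13 (reverse(5, 7)): [G, H, E, B, F, C, A, D]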